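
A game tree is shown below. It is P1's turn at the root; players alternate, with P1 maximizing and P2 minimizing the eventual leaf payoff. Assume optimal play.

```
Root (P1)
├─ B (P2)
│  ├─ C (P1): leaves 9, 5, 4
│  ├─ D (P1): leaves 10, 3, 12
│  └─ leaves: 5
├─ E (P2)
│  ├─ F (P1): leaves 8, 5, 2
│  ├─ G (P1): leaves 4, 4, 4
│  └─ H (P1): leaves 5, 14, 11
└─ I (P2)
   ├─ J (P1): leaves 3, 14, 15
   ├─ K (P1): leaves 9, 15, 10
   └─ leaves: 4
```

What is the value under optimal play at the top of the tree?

C (P1): max(9, 5, 4) = 9
D (P1): max(10, 3, 12) = 12
B (P2): min(9, 12, 5) = 5
F (P1): max(8, 5, 2) = 8
G (P1): max(4, 4, 4) = 4
H (P1): max(5, 14, 11) = 14
E (P2): min(8, 4, 14) = 4
J (P1): max(3, 14, 15) = 15
K (P1): max(9, 15, 10) = 15
I (P2): min(15, 15, 4) = 4
Root (P1): max(5, 4, 4) = 5

5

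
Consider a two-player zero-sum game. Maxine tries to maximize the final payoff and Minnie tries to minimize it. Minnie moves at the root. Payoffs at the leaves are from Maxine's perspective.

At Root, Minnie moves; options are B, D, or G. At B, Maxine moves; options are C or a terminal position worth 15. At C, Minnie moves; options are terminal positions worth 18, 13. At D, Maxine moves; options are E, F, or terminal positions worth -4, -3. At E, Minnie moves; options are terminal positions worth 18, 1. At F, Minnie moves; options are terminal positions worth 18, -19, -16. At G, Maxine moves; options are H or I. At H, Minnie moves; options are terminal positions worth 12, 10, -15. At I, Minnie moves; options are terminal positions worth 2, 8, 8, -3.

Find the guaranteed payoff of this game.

-3

C (Minnie): min(18, 13) = 13
B (Maxine): max(13, 15) = 15
E (Minnie): min(18, 1) = 1
F (Minnie): min(18, -19, -16) = -19
D (Maxine): max(1, -19, -4, -3) = 1
H (Minnie): min(12, 10, -15) = -15
I (Minnie): min(2, 8, 8, -3) = -3
G (Maxine): max(-15, -3) = -3
Root (Minnie): min(15, 1, -3) = -3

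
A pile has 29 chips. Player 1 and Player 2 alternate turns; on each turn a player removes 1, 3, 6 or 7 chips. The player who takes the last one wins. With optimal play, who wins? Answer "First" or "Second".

First

i:   0  1  2  3  4  5  6  7  8  9 10 11 12 13 14 15 16 17 18 19 20 21 22 23 24 25 26 27 28 29
     L  W  L  W  L  W  W  W  W  W  W  W  L  W  L  W  L  W  W  W  W  W  W  W  L  W  L  W  L  W
Position 29 is W, so the first player wins.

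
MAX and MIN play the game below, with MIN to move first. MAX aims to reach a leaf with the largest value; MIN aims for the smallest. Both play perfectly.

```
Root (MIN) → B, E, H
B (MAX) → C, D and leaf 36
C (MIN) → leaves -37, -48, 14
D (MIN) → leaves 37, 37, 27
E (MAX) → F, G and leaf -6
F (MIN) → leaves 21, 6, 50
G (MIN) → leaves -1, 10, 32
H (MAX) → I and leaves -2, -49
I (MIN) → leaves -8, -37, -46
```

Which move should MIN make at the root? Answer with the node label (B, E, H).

H

C (MIN): min(-37, -48, 14) = -48
D (MIN): min(37, 37, 27) = 27
B (MAX): max(-48, 27, 36) = 36
F (MIN): min(21, 6, 50) = 6
G (MIN): min(-1, 10, 32) = -1
E (MAX): max(6, -1, -6) = 6
I (MIN): min(-8, -37, -46) = -46
H (MAX): max(-46, -2, -49) = -2
Root (MIN): min(36, 6, -2) = -2
MIN picks the child with the lowest value: H (value -2).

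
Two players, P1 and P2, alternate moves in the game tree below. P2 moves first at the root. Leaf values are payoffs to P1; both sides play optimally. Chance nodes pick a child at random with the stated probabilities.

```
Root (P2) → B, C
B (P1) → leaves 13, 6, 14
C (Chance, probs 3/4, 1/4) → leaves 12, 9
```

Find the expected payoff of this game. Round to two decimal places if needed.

B (P1): max(13, 6, 14) = 14
C (Chance): 3/4·12 + 1/4·9 = 11.25
Root (P2): min(14, 11.25) = 11.25

11.25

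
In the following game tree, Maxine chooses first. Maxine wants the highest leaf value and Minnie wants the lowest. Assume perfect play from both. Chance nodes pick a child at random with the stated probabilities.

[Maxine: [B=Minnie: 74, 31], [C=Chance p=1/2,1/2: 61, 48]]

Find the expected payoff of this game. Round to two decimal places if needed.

B (Minnie): min(74, 31) = 31
C (Chance): 1/2·61 + 1/2·48 = 54.5
Root (Maxine): max(31, 54.5) = 54.5

54.5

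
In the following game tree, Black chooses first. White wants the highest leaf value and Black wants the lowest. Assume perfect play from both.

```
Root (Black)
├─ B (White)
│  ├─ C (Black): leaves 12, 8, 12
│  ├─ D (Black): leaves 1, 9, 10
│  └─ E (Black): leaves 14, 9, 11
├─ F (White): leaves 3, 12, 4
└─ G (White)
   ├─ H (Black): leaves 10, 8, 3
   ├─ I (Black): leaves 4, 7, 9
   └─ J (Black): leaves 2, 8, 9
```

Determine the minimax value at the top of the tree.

C (Black): min(12, 8, 12) = 8
D (Black): min(1, 9, 10) = 1
E (Black): min(14, 9, 11) = 9
B (White): max(8, 1, 9) = 9
F (White): max(3, 12, 4) = 12
H (Black): min(10, 8, 3) = 3
I (Black): min(4, 7, 9) = 4
J (Black): min(2, 8, 9) = 2
G (White): max(3, 4, 2) = 4
Root (Black): min(9, 12, 4) = 4

4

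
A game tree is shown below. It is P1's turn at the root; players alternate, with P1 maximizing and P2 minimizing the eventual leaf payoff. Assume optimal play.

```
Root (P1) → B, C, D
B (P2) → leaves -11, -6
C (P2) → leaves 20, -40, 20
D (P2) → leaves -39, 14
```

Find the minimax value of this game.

-11

B (P2): min(-11, -6) = -11
C (P2): min(20, -40, 20) = -40
D (P2): min(-39, 14) = -39
Root (P1): max(-11, -40, -39) = -11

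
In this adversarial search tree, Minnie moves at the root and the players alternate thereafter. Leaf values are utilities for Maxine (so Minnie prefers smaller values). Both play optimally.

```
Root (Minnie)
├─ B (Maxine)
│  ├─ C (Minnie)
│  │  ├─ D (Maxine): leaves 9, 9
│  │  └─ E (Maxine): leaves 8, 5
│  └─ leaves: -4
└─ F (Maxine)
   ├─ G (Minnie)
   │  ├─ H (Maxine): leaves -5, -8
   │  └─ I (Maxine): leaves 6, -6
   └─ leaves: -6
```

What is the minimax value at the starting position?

-5

D (Maxine): max(9, 9) = 9
E (Maxine): max(8, 5) = 8
C (Minnie): min(9, 8) = 8
B (Maxine): max(8, -4) = 8
H (Maxine): max(-5, -8) = -5
I (Maxine): max(6, -6) = 6
G (Minnie): min(-5, 6) = -5
F (Maxine): max(-5, -6) = -5
Root (Minnie): min(8, -5) = -5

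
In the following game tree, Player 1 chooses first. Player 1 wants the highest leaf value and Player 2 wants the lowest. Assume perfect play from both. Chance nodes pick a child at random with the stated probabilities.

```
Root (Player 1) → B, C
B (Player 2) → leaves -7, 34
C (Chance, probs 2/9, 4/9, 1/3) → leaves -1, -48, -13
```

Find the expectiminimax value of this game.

B (Player 2): min(-7, 34) = -7
C (Chance): 2/9·-1 + 4/9·-48 + 1/3·-13 = -25.89
Root (Player 1): max(-7, -25.89) = -7

-7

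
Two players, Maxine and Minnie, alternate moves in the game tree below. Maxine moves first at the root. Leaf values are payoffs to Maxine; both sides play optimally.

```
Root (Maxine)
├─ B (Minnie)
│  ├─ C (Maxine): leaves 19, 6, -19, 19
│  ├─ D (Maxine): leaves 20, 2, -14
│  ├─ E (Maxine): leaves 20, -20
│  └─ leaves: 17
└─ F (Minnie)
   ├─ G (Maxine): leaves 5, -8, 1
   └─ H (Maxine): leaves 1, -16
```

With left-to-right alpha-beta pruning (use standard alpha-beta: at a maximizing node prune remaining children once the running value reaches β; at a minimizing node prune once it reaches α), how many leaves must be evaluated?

10

C [α=-∞,β=+∞]: v=19
D [α=-∞,β=19]: v=20 after child 1 ≥ β → β-cutoff, skip 2
E [α=-∞,β=19]: v=20 after child 1 ≥ β → β-cutoff, skip 1
B [α=-∞,β=+∞]: v=17
G [α=17,β=+∞]: v=5
F [α=17,β=+∞]: v=5 after child 1 ≤ α → α-cutoff, skip 1
Root [α=-∞,β=+∞]: v=17
Leaves evaluated: 10 of 15.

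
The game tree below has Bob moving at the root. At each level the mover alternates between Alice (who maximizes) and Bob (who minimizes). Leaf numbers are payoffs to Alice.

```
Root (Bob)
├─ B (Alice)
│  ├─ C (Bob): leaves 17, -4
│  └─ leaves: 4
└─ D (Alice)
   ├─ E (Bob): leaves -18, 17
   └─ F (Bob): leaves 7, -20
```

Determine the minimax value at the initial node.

C (Bob): min(17, -4) = -4
B (Alice): max(-4, 4) = 4
E (Bob): min(-18, 17) = -18
F (Bob): min(7, -20) = -20
D (Alice): max(-18, -20) = -18
Root (Bob): min(4, -18) = -18

-18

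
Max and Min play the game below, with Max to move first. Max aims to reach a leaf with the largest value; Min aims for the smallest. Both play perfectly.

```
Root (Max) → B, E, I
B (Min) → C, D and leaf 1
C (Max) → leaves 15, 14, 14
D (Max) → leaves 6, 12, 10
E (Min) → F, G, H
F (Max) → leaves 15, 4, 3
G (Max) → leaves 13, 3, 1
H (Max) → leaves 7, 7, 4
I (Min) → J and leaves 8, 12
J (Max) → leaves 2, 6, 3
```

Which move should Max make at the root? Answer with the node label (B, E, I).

E

C (Max): max(15, 14, 14) = 15
D (Max): max(6, 12, 10) = 12
B (Min): min(15, 12, 1) = 1
F (Max): max(15, 4, 3) = 15
G (Max): max(13, 3, 1) = 13
H (Max): max(7, 7, 4) = 7
E (Min): min(15, 13, 7) = 7
J (Max): max(2, 6, 3) = 6
I (Min): min(6, 8, 12) = 6
Root (Max): max(1, 7, 6) = 7
Max picks the child with the highest value: E (value 7).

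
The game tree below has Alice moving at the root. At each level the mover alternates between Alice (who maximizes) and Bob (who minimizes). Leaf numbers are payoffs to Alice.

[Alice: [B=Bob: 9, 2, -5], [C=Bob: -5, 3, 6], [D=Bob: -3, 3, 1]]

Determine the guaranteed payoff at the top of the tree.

B (Bob): min(9, 2, -5) = -5
C (Bob): min(-5, 3, 6) = -5
D (Bob): min(-3, 3, 1) = -3
Root (Alice): max(-5, -5, -3) = -3

-3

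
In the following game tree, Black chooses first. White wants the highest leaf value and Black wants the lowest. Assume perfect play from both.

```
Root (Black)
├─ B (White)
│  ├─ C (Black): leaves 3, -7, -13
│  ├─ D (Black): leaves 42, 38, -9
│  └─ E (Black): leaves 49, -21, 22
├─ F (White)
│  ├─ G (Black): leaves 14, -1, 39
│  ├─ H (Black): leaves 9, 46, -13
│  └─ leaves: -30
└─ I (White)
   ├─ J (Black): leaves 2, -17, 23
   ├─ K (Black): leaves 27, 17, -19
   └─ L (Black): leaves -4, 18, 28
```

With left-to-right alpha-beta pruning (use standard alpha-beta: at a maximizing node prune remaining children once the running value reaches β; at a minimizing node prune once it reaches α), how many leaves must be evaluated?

C [α=-∞,β=+∞]: v=-13
D [α=-13,β=+∞]: v=-9
E [α=-9,β=+∞]: v=-21 after child 2 ≤ α → α-cutoff, skip 1
B [α=-∞,β=+∞]: v=-9
G [α=-∞,β=-9]: v=-1
F [α=-∞,β=-9]: v=-1 after child 1 ≥ β → β-cutoff, skip 2
J [α=-∞,β=-9]: v=-17
K [α=-17,β=-9]: v=-19
L [α=-17,β=-9]: v=-4
I [α=-∞,β=-9]: v=-4
Root [α=-∞,β=+∞]: v=-9
Leaves evaluated: 20 of 25.

20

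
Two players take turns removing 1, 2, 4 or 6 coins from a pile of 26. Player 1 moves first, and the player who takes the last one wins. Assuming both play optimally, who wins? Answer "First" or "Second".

First

Mark each pile size as W (mover wins) or L (mover loses):
i:   0  1  2  3  4  5  6  7  8  9 10 11 12 13 14 15 16 17 18 19 20 21 22 23 24 25 26
     L  W  W  L  W  W  W  W  L  W  W  L  W  W  W  W  L  W  W  L  W  W  W  W  L  W  W
Position 26 is W, so the first player wins.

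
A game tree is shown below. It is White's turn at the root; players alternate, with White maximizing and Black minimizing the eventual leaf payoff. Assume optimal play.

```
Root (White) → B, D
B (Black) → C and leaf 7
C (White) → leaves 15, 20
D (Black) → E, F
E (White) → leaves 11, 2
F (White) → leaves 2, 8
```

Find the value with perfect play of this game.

C (White): max(15, 20) = 20
B (Black): min(20, 7) = 7
E (White): max(11, 2) = 11
F (White): max(2, 8) = 8
D (Black): min(11, 8) = 8
Root (White): max(7, 8) = 8

8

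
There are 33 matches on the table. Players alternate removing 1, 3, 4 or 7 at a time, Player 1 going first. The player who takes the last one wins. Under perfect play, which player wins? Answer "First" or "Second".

First

Positions where the player to move wins (W) vs loses (L):
i:   0  1  2  3  4  5  6  7  8  9 10 11 12 13 14 15 16 17 18 19 20 21 22 23 24 25 26 27 28 29 30 31 32 33
     L  W  L  W  W  W  W  W  L  W  L  W  W  W  W  W  L  W  L  W  W  W  W  W  L  W  L  W  W  W  W  W  L  W
Position 33 is W, so the first player wins.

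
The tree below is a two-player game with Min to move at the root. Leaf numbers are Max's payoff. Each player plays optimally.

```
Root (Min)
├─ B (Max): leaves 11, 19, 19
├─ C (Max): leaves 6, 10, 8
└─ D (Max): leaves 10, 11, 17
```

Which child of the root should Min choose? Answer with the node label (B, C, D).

C

B (Max): max(11, 19, 19) = 19
C (Max): max(6, 10, 8) = 10
D (Max): max(10, 11, 17) = 17
Root (Min): min(19, 10, 17) = 10
Min picks the child with the lowest value: C (value 10).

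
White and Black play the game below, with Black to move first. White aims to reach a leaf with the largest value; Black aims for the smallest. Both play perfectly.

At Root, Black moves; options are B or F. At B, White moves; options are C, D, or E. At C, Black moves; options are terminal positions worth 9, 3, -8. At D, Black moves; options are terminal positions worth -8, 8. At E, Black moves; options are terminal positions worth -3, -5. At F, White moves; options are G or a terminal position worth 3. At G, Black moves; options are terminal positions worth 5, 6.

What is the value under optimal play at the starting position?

-5

C (Black): min(9, 3, -8) = -8
D (Black): min(-8, 8) = -8
E (Black): min(-3, -5) = -5
B (White): max(-8, -8, -5) = -5
G (Black): min(5, 6) = 5
F (White): max(5, 3) = 5
Root (Black): min(-5, 5) = -5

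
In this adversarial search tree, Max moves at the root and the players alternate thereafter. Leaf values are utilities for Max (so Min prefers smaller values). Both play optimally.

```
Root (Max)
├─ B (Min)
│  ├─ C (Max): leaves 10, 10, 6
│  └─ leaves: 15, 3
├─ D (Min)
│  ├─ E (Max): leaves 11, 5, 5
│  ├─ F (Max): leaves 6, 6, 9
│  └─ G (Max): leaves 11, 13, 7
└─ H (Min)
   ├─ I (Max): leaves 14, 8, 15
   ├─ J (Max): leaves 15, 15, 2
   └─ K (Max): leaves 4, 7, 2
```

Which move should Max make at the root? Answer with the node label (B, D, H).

C (Max): max(10, 10, 6) = 10
B (Min): min(10, 15, 3) = 3
E (Max): max(11, 5, 5) = 11
F (Max): max(6, 6, 9) = 9
G (Max): max(11, 13, 7) = 13
D (Min): min(11, 9, 13) = 9
I (Max): max(14, 8, 15) = 15
J (Max): max(15, 15, 2) = 15
K (Max): max(4, 7, 2) = 7
H (Min): min(15, 15, 7) = 7
Root (Max): max(3, 9, 7) = 9
Max picks the child with the highest value: D (value 9).

D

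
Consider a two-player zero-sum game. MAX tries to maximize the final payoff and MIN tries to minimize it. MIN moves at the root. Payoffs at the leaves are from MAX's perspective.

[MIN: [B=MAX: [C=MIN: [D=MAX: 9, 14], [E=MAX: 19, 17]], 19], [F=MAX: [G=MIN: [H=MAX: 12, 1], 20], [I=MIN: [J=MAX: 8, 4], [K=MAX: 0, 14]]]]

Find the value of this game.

D (MAX): max(9, 14) = 14
E (MAX): max(19, 17) = 19
C (MIN): min(14, 19) = 14
B (MAX): max(14, 19) = 19
H (MAX): max(12, 1) = 12
G (MIN): min(12, 20) = 12
J (MAX): max(8, 4) = 8
K (MAX): max(0, 14) = 14
I (MIN): min(8, 14) = 8
F (MAX): max(12, 8) = 12
Root (MIN): min(19, 12) = 12

12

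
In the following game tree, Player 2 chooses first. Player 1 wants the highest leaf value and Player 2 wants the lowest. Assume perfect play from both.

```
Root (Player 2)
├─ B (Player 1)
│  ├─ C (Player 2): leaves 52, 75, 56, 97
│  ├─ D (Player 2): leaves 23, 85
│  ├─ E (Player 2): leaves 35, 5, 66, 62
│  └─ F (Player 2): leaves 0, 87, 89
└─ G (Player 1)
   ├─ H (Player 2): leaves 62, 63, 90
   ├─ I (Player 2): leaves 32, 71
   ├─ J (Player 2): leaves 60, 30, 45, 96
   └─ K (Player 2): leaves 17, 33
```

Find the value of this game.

52

C (Player 2): min(52, 75, 56, 97) = 52
D (Player 2): min(23, 85) = 23
E (Player 2): min(35, 5, 66, 62) = 5
F (Player 2): min(0, 87, 89) = 0
B (Player 1): max(52, 23, 5, 0) = 52
H (Player 2): min(62, 63, 90) = 62
I (Player 2): min(32, 71) = 32
J (Player 2): min(60, 30, 45, 96) = 30
K (Player 2): min(17, 33) = 17
G (Player 1): max(62, 32, 30, 17) = 62
Root (Player 2): min(52, 62) = 52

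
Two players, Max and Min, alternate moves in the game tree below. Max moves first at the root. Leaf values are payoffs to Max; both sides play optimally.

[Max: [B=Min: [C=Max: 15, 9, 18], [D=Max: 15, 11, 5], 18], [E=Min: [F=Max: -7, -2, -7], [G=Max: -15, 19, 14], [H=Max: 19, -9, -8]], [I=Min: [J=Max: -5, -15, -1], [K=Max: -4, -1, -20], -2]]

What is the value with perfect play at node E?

F: max(-7, -2, -7) = -2
G: max(-15, 19, 14) = 19
H: max(19, -9, -8) = 19
E: min(-2, 19, 19) = -2

-2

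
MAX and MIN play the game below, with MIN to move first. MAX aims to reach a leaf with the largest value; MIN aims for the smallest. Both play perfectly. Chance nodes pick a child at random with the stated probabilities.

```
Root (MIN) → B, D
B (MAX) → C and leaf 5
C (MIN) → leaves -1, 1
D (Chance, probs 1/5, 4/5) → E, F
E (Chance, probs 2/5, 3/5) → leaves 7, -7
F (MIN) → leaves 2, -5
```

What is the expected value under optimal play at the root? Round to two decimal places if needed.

C (MIN): min(-1, 1) = -1
B (MAX): max(-1, 5) = 5
E (Chance): 2/5·7 + 3/5·-7 = -1.4
F (MIN): min(2, -5) = -5
D (Chance): 1/5·-1.4 + 4/5·-5 = -4.28
Root (MIN): min(5, -4.28) = -4.28

-4.28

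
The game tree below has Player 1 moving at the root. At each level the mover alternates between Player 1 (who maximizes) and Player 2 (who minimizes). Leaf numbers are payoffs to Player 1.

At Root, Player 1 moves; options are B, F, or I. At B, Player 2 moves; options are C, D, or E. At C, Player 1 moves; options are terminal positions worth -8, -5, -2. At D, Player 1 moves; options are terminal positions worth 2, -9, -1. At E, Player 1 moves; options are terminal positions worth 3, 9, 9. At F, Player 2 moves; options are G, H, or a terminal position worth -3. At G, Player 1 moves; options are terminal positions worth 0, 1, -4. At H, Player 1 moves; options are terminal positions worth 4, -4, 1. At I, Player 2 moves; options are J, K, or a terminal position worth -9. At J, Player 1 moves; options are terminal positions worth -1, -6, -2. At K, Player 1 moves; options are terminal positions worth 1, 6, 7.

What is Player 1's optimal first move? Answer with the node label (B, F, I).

B

C (Player 1): max(-8, -5, -2) = -2
D (Player 1): max(2, -9, -1) = 2
E (Player 1): max(3, 9, 9) = 9
B (Player 2): min(-2, 2, 9) = -2
G (Player 1): max(0, 1, -4) = 1
H (Player 1): max(4, -4, 1) = 4
F (Player 2): min(1, 4, -3) = -3
J (Player 1): max(-1, -6, -2) = -1
K (Player 1): max(1, 6, 7) = 7
I (Player 2): min(-1, 7, -9) = -9
Root (Player 1): max(-2, -3, -9) = -2
Player 1 picks the child with the highest value: B (value -2).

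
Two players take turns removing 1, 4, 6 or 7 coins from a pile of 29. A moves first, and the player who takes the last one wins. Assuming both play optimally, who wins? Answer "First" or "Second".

Compute winning (W) and losing (L) positions by backward induction:
i:   0  1  2  3  4  5  6  7  8  9 10 11 12 13 14 15 16 17 18 19 20 21 22 23 24 25 26 27 28 29
     L  W  L  W  W  L  W  W  W  W  L  W  W  L  W  L  W  W  L  W  W  W  W  L  W  W  L  W  L  W
Position 29 is W, so the first player wins.

First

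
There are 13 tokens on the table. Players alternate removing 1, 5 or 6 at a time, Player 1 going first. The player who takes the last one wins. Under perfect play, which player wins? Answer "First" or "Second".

Second

Positions where the player to move wins (W) vs loses (L):
i:   0  1  2  3  4  5  6  7  8  9 10 11 12 13
     L  W  L  W  L  W  W  W  W  W  W  L  W  L
Position 13 is L, so the second player wins.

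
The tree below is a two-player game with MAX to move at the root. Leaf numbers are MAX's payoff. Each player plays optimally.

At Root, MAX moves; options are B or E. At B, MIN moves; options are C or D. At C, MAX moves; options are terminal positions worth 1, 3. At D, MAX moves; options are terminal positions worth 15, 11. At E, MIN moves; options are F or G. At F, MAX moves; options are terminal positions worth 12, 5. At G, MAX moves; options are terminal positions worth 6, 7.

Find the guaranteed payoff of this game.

C (MAX): max(1, 3) = 3
D (MAX): max(15, 11) = 15
B (MIN): min(3, 15) = 3
F (MAX): max(12, 5) = 12
G (MAX): max(6, 7) = 7
E (MIN): min(12, 7) = 7
Root (MAX): max(3, 7) = 7

7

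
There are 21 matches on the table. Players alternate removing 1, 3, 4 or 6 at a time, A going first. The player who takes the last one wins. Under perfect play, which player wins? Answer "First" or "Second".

Mark each pile size as W (mover wins) or L (mover loses):
i:   0  1  2  3  4  5  6  7  8  9 10 11 12 13 14 15 16 17 18 19 20 21
     L  W  L  W  W  W  W  L  W  L  W  W  W  W  L  W  L  W  W  W  W  L
Position 21 is L, so the second player wins.

Second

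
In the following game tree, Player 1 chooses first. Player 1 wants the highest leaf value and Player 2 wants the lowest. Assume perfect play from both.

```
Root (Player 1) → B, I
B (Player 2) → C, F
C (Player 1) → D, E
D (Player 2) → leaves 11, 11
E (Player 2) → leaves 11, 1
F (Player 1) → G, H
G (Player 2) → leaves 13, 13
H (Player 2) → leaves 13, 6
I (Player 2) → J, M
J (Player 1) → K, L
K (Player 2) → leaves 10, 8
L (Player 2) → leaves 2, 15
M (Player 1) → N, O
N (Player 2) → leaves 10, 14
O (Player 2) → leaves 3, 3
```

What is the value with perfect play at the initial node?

D (Player 2): min(11, 11) = 11
E (Player 2): min(11, 1) = 1
C (Player 1): max(11, 1) = 11
G (Player 2): min(13, 13) = 13
H (Player 2): min(13, 6) = 6
F (Player 1): max(13, 6) = 13
B (Player 2): min(11, 13) = 11
K (Player 2): min(10, 8) = 8
L (Player 2): min(2, 15) = 2
J (Player 1): max(8, 2) = 8
N (Player 2): min(10, 14) = 10
O (Player 2): min(3, 3) = 3
M (Player 1): max(10, 3) = 10
I (Player 2): min(8, 10) = 8
Root (Player 1): max(11, 8) = 11

11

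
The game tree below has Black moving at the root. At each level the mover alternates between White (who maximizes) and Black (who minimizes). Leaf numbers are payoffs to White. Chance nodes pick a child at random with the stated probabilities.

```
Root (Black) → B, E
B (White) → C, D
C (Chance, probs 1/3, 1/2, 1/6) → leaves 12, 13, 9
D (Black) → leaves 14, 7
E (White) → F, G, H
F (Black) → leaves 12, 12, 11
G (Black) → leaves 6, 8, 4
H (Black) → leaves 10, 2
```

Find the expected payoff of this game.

C (Chance): 1/3·12 + 1/2·13 + 1/6·9 = 12
D (Black): min(14, 7) = 7
B (White): max(12, 7) = 12
F (Black): min(12, 12, 11) = 11
G (Black): min(6, 8, 4) = 4
H (Black): min(10, 2) = 2
E (White): max(11, 4, 2) = 11
Root (Black): min(12, 11) = 11

11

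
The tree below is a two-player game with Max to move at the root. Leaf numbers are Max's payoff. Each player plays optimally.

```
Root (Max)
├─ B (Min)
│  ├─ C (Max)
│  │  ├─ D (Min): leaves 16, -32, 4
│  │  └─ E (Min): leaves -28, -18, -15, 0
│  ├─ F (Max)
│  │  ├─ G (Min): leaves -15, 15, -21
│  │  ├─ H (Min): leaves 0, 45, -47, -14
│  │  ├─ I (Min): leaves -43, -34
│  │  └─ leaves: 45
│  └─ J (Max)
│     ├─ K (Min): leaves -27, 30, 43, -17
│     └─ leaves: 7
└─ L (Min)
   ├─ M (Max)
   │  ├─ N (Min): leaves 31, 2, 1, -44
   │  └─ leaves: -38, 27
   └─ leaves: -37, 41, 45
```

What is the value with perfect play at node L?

N: min(31, 2, 1, -44) = -44
M: max(-44, -38, 27) = 27
L: min(27, -37, 41, 45) = -37

-37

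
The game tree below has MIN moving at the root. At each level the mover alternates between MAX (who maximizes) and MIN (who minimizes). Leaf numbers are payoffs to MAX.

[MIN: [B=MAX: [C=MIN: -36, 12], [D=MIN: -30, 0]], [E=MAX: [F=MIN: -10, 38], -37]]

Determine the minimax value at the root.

-30

C (MIN): min(-36, 12) = -36
D (MIN): min(-30, 0) = -30
B (MAX): max(-36, -30) = -30
F (MIN): min(-10, 38) = -10
E (MAX): max(-10, -37) = -10
Root (MIN): min(-30, -10) = -30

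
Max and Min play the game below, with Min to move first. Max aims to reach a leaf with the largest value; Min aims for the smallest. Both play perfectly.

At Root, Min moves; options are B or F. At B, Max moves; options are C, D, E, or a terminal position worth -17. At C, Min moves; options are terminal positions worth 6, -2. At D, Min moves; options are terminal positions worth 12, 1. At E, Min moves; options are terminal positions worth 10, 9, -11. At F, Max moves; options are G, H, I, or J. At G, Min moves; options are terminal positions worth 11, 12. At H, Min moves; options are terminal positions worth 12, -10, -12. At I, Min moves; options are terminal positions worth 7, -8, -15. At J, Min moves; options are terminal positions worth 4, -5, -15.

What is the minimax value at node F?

11

G: min(11, 12) = 11
H: min(12, -10, -12) = -12
I: min(7, -8, -15) = -15
J: min(4, -5, -15) = -15
F: max(11, -12, -15, -15) = 11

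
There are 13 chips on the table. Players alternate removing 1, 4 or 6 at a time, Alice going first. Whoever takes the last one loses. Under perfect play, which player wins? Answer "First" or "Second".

Second

i:   0  1  2  3  4  5  6  7  8  9 10 11 12 13
     W  L  W  L  W  W  L  W  L  W  W  L  W  L
Position 13 is L, so the second player wins.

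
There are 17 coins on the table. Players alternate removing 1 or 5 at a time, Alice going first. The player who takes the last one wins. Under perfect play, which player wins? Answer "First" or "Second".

i:   0  1  2  3  4  5  6  7  8  9 10 11 12 13 14 15 16 17
     L  W  L  W  L  W  L  W  L  W  L  W  L  W  L  W  L  W
Position 17 is W, so the first player wins.

First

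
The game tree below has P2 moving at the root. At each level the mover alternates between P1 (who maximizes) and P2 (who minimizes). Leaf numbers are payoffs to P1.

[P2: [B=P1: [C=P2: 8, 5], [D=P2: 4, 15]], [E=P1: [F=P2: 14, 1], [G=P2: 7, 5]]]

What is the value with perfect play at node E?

F: min(14, 1) = 1
G: min(7, 5) = 5
E: max(1, 5) = 5

5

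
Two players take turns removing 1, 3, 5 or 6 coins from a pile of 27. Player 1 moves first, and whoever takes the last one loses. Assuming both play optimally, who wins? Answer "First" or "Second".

Second

Mark each pile size as W (mover wins) or L (mover loses):
i:   0  1  2  3  4  5  6  7  8  9 10 11 12 13 14 15 16 17 18 19 20 21 22 23 24 25 26 27
     W  L  W  L  W  L  W  W  W  W  W  W  L  W  L  W  L  W  W  W  W  W  W  L  W  L  W  L
Position 27 is L, so the second player wins.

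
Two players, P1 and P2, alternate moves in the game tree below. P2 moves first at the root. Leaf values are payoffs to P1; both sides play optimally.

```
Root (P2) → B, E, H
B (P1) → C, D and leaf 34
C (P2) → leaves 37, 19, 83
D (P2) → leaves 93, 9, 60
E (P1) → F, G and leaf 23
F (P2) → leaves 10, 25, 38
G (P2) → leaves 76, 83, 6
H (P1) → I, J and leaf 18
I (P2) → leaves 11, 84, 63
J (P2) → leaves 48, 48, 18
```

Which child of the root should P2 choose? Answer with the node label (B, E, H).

H

C (P2): min(37, 19, 83) = 19
D (P2): min(93, 9, 60) = 9
B (P1): max(19, 9, 34) = 34
F (P2): min(10, 25, 38) = 10
G (P2): min(76, 83, 6) = 6
E (P1): max(10, 6, 23) = 23
I (P2): min(11, 84, 63) = 11
J (P2): min(48, 48, 18) = 18
H (P1): max(11, 18, 18) = 18
Root (P2): min(34, 23, 18) = 18
P2 picks the child with the lowest value: H (value 18).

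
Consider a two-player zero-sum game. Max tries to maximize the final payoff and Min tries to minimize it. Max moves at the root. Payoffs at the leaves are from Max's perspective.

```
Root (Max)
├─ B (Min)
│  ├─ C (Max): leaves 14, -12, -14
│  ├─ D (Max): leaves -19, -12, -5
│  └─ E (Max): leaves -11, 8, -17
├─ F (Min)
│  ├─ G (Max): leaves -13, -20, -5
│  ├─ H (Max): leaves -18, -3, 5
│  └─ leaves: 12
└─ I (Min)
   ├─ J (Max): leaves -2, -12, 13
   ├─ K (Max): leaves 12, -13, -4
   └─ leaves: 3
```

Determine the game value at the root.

3

C (Max): max(14, -12, -14) = 14
D (Max): max(-19, -12, -5) = -5
E (Max): max(-11, 8, -17) = 8
B (Min): min(14, -5, 8) = -5
G (Max): max(-13, -20, -5) = -5
H (Max): max(-18, -3, 5) = 5
F (Min): min(-5, 5, 12) = -5
J (Max): max(-2, -12, 13) = 13
K (Max): max(12, -13, -4) = 12
I (Min): min(13, 12, 3) = 3
Root (Max): max(-5, -5, 3) = 3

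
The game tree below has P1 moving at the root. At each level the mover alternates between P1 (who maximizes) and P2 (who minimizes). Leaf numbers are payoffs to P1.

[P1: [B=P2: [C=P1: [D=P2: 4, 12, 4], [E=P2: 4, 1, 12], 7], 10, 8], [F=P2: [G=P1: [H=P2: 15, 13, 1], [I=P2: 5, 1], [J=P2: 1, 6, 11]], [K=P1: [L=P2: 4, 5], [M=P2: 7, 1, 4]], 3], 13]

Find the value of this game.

13

D (P2): min(4, 12, 4) = 4
E (P2): min(4, 1, 12) = 1
C (P1): max(4, 1, 7) = 7
B (P2): min(7, 10, 8) = 7
H (P2): min(15, 13, 1) = 1
I (P2): min(5, 1) = 1
J (P2): min(1, 6, 11) = 1
G (P1): max(1, 1, 1) = 1
L (P2): min(4, 5) = 4
M (P2): min(7, 1, 4) = 1
K (P1): max(4, 1) = 4
F (P2): min(1, 4, 3) = 1
Root (P1): max(7, 1, 13) = 13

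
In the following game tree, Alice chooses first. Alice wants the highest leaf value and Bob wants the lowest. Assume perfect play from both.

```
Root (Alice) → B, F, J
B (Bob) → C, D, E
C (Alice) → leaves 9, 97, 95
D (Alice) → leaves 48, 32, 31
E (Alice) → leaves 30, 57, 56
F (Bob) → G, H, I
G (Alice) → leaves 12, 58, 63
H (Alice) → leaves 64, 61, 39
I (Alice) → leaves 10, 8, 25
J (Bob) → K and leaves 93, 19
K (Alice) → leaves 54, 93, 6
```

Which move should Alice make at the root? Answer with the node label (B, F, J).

C (Alice): max(9, 97, 95) = 97
D (Alice): max(48, 32, 31) = 48
E (Alice): max(30, 57, 56) = 57
B (Bob): min(97, 48, 57) = 48
G (Alice): max(12, 58, 63) = 63
H (Alice): max(64, 61, 39) = 64
I (Alice): max(10, 8, 25) = 25
F (Bob): min(63, 64, 25) = 25
K (Alice): max(54, 93, 6) = 93
J (Bob): min(93, 93, 19) = 19
Root (Alice): max(48, 25, 19) = 48
Alice picks the child with the highest value: B (value 48).

B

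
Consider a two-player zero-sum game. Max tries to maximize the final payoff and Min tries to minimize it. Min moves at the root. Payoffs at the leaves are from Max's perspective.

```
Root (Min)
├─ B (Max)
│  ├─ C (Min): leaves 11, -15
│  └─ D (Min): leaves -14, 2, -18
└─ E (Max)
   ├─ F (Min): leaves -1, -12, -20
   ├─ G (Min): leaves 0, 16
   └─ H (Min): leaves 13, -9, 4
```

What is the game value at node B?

-15

C: min(11, -15) = -15
D: min(-14, 2, -18) = -18
B: max(-15, -18) = -15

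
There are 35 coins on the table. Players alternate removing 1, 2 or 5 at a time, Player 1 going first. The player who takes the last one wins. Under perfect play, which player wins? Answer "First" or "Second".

First

Positions where the player to move wins (W) vs loses (L):
i:   0  1  2  3  4  5  6  7  8  9 10 11 12 13 14 15 16 17 18 19 20 21 22 23 24 25 26 27 28 29 30 31 32 33 34 35
     L  W  W  L  W  W  L  W  W  L  W  W  L  W  W  L  W  W  L  W  W  L  W  W  L  W  W  L  W  W  L  W  W  L  W  W
Position 35 is W, so the first player wins.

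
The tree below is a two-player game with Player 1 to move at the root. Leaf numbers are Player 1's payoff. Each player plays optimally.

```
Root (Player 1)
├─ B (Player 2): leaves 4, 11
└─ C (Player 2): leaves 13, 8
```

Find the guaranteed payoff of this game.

8

B (Player 2): min(4, 11) = 4
C (Player 2): min(13, 8) = 8
Root (Player 1): max(4, 8) = 8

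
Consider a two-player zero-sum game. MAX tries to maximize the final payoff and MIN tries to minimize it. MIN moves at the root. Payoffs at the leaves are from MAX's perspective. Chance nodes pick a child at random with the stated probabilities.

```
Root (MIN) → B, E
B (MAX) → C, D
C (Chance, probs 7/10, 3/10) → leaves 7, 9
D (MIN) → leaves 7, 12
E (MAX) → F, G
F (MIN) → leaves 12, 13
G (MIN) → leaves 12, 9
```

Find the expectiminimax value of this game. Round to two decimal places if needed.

C (Chance): 7/10·7 + 3/10·9 = 7.6
D (MIN): min(7, 12) = 7
B (MAX): max(7.6, 7) = 7.6
F (MIN): min(12, 13) = 12
G (MIN): min(12, 9) = 9
E (MAX): max(12, 9) = 12
Root (MIN): min(7.6, 12) = 7.6

7.6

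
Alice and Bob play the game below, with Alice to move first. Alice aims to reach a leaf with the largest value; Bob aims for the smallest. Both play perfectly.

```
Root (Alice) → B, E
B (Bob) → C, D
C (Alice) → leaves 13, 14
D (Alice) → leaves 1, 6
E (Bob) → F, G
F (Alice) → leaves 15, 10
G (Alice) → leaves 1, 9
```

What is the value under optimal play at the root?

9

C (Alice): max(13, 14) = 14
D (Alice): max(1, 6) = 6
B (Bob): min(14, 6) = 6
F (Alice): max(15, 10) = 15
G (Alice): max(1, 9) = 9
E (Bob): min(15, 9) = 9
Root (Alice): max(6, 9) = 9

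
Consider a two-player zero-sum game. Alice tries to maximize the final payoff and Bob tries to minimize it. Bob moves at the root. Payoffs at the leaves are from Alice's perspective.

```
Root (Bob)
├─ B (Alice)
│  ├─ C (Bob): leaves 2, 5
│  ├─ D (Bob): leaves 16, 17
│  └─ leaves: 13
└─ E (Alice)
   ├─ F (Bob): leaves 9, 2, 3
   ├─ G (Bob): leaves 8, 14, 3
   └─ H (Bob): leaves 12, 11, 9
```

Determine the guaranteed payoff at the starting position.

C (Bob): min(2, 5) = 2
D (Bob): min(16, 17) = 16
B (Alice): max(2, 16, 13) = 16
F (Bob): min(9, 2, 3) = 2
G (Bob): min(8, 14, 3) = 3
H (Bob): min(12, 11, 9) = 9
E (Alice): max(2, 3, 9) = 9
Root (Bob): min(16, 9) = 9

9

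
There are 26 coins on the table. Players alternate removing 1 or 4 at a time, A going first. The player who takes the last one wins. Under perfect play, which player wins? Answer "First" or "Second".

First

i:   0  1  2  3  4  5  6  7  8  9 10 11 12 13 14 15 16 17 18 19 20 21 22 23 24 25 26
     L  W  L  W  W  L  W  L  W  W  L  W  L  W  W  L  W  L  W  W  L  W  L  W  W  L  W
Position 26 is W, so the first player wins.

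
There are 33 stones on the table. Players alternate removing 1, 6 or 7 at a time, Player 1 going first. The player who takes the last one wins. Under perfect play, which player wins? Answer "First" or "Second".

Compute winning (W) and losing (L) positions by backward induction:
i:   0  1  2  3  4  5  6  7  8  9 10 11 12 13 14 15 16 17 18 19 20 21 22 23 24 25 26 27 28 29 30 31 32 33
     L  W  L  W  L  W  W  W  W  W  W  W  L  W  L  W  L  W  W  W  W  W  W  W  L  W  L  W  L  W  W  W  W  W
Position 33 is W, so the first player wins.

First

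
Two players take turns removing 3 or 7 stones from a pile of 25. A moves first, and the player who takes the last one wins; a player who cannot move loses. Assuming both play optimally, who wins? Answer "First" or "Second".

Compute winning (W) and losing (L) positions by backward induction:
i:   0  1  2  3  4  5  6  7  8  9 10 11 12 13 14 15 16 17 18 19 20 21 22 23 24 25
     L  L  L  W  W  W  L  W  W  W  L  L  L  W  W  W  L  W  W  W  L  L  L  W  W  W
Position 25 is W, so the first player wins.

First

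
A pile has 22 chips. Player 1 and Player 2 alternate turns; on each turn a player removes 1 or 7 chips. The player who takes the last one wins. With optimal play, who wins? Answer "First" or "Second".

Second

i:   0  1  2  3  4  5  6  7  8  9 10 11 12 13 14 15 16 17 18 19 20 21 22
     L  W  L  W  L  W  L  W  L  W  L  W  L  W  L  W  L  W  L  W  L  W  L
Position 22 is L, so the second player wins.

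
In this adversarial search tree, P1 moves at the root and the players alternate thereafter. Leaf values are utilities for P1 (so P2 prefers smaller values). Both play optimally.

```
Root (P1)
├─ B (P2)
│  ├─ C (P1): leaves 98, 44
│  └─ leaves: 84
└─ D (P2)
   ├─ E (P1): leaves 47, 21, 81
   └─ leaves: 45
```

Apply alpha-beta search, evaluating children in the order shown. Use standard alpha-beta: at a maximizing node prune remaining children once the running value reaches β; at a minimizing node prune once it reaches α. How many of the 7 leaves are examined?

C [α=-∞,β=+∞]: v=98
B [α=-∞,β=+∞]: v=84
E [α=84,β=+∞]: v=81
D [α=84,β=+∞]: v=81 after child 1 ≤ α → α-cutoff, skip 1
Root [α=-∞,β=+∞]: v=84
Leaves evaluated: 6 of 7.

6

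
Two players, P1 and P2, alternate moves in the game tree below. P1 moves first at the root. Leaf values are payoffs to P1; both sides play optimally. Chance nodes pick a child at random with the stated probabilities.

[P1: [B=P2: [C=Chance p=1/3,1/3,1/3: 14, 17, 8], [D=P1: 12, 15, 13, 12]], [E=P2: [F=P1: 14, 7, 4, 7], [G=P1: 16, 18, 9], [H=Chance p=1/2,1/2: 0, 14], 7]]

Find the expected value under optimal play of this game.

C (Chance): 1/3·14 + 1/3·17 + 1/3·8 = 13
D (P1): max(12, 15, 13, 12) = 15
B (P2): min(13, 15) = 13
F (P1): max(14, 7, 4, 7) = 14
G (P1): max(16, 18, 9) = 18
H (Chance): 1/2·0 + 1/2·14 = 7
E (P2): min(14, 18, 7, 7) = 7
Root (P1): max(13, 7) = 13

13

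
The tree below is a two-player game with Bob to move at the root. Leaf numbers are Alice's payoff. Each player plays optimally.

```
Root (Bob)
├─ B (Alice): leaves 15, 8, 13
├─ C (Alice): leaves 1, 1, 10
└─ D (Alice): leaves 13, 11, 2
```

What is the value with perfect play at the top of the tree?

10

B (Alice): max(15, 8, 13) = 15
C (Alice): max(1, 1, 10) = 10
D (Alice): max(13, 11, 2) = 13
Root (Bob): min(15, 10, 13) = 10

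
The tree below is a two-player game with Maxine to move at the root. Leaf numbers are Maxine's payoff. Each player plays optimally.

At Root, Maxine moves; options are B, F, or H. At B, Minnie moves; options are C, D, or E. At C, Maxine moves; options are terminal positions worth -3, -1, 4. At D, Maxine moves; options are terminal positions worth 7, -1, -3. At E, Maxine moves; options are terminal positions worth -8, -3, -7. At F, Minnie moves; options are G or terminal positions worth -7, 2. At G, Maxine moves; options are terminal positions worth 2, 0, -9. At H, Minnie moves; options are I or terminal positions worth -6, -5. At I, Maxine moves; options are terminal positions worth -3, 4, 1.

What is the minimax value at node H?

-6

I: max(-3, 4, 1) = 4
H: min(4, -6, -5) = -6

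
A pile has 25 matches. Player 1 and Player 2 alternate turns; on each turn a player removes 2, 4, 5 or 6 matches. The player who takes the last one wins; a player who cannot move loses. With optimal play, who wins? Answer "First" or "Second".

Second

Compute winning (W) and losing (L) positions by backward induction:
i:   0  1  2  3  4  5  6  7  8  9 10 11 12 13 14 15 16 17 18 19 20 21 22 23 24 25
     L  L  W  W  W  W  W  W  L  L  W  W  W  W  W  W  L  L  W  W  W  W  W  W  L  L
Position 25 is L, so the second player wins.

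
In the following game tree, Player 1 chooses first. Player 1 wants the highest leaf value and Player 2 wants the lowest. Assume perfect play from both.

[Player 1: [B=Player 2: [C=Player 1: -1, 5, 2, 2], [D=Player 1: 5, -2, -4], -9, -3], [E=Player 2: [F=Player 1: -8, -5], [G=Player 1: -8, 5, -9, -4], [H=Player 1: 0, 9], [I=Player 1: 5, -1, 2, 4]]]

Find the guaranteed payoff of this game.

-5

C (Player 1): max(-1, 5, 2, 2) = 5
D (Player 1): max(5, -2, -4) = 5
B (Player 2): min(5, 5, -9, -3) = -9
F (Player 1): max(-8, -5) = -5
G (Player 1): max(-8, 5, -9, -4) = 5
H (Player 1): max(0, 9) = 9
I (Player 1): max(5, -1, 2, 4) = 5
E (Player 2): min(-5, 5, 9, 5) = -5
Root (Player 1): max(-9, -5) = -5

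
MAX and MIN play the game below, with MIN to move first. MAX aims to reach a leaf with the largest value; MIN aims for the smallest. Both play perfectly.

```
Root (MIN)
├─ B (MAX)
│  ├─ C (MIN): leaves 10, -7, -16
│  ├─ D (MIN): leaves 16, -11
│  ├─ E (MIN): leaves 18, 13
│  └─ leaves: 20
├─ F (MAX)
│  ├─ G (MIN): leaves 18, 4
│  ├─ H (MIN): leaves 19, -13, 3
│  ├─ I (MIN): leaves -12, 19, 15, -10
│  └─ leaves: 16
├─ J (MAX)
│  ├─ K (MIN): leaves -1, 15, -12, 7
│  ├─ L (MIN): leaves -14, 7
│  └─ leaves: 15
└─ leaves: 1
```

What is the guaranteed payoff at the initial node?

C (MIN): min(10, -7, -16) = -16
D (MIN): min(16, -11) = -11
E (MIN): min(18, 13) = 13
B (MAX): max(-16, -11, 13, 20) = 20
G (MIN): min(18, 4) = 4
H (MIN): min(19, -13, 3) = -13
I (MIN): min(-12, 19, 15, -10) = -12
F (MAX): max(4, -13, -12, 16) = 16
K (MIN): min(-1, 15, -12, 7) = -12
L (MIN): min(-14, 7) = -14
J (MAX): max(-12, -14, 15) = 15
Root (MIN): min(20, 16, 15, 1) = 1

1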